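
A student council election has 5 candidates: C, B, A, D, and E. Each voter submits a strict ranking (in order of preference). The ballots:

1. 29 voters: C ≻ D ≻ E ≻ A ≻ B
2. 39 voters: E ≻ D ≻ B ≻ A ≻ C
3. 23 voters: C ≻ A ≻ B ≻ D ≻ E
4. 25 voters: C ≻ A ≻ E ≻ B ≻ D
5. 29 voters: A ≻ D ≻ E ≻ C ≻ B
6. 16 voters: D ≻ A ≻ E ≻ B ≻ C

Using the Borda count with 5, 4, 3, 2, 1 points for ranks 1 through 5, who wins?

D

C: 29·5 + 39·1 + 23·5 + 25·5 + 29·2 + 16·1 = 498
B: 29·1 + 39·3 + 23·3 + 25·2 + 29·1 + 16·2 = 326
A: 29·2 + 39·2 + 23·4 + 25·4 + 29·5 + 16·4 = 537
D: 29·4 + 39·4 + 23·2 + 25·1 + 29·4 + 16·5 = 539
E: 29·3 + 39·5 + 23·1 + 25·3 + 29·3 + 16·3 = 515
D has the highest Borda score (539).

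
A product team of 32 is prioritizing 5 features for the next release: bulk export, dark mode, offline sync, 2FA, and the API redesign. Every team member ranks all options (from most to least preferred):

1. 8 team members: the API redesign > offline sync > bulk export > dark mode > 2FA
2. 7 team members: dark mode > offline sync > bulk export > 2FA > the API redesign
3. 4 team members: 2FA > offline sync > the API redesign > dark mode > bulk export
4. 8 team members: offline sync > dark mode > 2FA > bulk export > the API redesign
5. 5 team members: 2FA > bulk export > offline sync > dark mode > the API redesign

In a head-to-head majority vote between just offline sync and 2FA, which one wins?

offline sync

Voters preferring offline sync to 2FA: 23; preferring 2FA to offline sync: 9.
offline sync wins the head-to-head.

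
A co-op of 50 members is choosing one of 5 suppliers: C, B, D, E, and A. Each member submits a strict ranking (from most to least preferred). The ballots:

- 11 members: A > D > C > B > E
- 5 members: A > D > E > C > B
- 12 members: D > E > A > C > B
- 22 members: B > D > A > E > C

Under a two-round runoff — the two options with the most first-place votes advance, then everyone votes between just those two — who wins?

Round 1 first-place votes: C 0, B 22, D 12, E 0, A 16.
B and A advance.
Runoff: B is preferred to A by 22 voters; A by 28.
A wins the runoff.

A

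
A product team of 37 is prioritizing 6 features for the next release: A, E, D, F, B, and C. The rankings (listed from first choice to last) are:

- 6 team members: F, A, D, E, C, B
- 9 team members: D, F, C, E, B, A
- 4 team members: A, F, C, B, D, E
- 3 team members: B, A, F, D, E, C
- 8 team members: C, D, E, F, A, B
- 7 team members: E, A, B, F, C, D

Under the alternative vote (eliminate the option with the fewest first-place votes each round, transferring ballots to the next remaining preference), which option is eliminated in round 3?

E

Round 1: A 4, E 7, D 9, F 6, B 3, C 8. Eliminate B.
Round 2: A 7, E 7, D 9, F 6, C 8. Eliminate F.
Round 3: A 13, E 7, D 9, C 8. Eliminate E.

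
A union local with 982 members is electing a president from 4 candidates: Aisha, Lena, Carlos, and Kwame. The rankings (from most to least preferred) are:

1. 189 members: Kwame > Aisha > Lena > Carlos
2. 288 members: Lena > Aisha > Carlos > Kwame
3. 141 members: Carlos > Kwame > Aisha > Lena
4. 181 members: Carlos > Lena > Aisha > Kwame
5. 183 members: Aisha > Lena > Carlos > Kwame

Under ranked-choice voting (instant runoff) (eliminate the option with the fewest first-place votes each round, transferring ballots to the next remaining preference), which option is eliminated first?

Round 1: Aisha 183, Lena 288, Carlos 322, Kwame 189. Eliminate Aisha.

Aisha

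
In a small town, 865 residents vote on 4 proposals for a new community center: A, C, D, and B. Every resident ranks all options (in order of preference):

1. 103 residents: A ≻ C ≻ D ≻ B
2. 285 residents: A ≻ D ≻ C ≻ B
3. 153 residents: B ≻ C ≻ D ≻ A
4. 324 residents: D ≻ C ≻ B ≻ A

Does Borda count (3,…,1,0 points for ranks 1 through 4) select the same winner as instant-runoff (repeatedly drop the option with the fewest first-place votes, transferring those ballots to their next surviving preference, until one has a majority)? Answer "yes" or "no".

Borda — scores: A 1164, C 1445, D 1798, B 783. Winner: D.
Instant-runoff — R1 A 388, C 0, D 324, B 153 (C out); R2 A 388, D 324, B 153 (B out); R3 A 388, D 477 (D winner). Winner: D.
The two methods agree.

yes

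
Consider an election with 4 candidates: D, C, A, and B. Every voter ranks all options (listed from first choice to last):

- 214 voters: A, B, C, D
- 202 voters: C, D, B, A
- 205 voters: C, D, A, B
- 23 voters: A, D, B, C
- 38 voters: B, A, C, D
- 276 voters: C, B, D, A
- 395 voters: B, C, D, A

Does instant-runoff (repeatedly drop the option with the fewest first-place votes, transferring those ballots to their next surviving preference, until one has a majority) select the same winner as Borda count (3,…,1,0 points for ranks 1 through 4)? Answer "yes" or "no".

yes

Instant-runoff — R1 D 0, C 683, A 237, B 433 (C winner). Winner: C.
Borda — scores: D 1531, C 3091, A 992, B 2504. Winner: C.
The two methods agree.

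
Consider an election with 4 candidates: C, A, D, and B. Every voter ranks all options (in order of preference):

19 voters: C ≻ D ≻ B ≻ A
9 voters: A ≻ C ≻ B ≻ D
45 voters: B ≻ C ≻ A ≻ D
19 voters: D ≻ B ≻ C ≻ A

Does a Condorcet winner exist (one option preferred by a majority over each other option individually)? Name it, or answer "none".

B vs C: 64–28 for B.
B vs A: 83–9 for B.
B vs D: 54–38 for B.
B beats every other option head-to-head.

B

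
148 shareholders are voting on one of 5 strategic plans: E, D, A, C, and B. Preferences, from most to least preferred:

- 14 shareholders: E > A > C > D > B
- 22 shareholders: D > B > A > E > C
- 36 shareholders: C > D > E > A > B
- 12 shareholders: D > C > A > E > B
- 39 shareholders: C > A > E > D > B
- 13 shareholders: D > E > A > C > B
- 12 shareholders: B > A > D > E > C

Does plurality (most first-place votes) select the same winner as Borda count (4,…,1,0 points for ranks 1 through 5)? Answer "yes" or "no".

Plurality — first-place votes: E 14, D 47, A 0, C 75, B 12. Winner: C.
Borda — scores: E 291, D 373, A 325, C 377, B 114. Winner: C.
The two methods agree.

yes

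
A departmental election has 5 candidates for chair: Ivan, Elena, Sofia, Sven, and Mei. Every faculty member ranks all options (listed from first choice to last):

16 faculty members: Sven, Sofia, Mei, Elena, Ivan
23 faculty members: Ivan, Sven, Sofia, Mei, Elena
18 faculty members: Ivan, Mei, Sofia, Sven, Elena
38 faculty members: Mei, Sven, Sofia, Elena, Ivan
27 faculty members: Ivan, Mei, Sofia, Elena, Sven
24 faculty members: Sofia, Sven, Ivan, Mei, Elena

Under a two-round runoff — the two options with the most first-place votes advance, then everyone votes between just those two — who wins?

Round 1 first-place votes: Ivan 68, Elena 0, Sofia 24, Sven 16, Mei 38.
Ivan and Mei advance.
Runoff: Ivan is preferred to Mei by 92 voters; Mei by 54.
Ivan wins the runoff.

Ivan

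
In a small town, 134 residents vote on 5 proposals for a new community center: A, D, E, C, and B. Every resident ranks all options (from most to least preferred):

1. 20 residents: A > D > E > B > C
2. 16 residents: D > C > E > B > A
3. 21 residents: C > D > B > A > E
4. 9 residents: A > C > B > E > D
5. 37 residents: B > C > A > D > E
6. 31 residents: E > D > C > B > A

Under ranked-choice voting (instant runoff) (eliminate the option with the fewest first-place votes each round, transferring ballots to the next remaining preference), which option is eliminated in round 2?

Round 1: A 29, D 16, E 31, C 21, B 37. Eliminate D.
Round 2: A 29, E 31, C 37, B 37. Eliminate A.

A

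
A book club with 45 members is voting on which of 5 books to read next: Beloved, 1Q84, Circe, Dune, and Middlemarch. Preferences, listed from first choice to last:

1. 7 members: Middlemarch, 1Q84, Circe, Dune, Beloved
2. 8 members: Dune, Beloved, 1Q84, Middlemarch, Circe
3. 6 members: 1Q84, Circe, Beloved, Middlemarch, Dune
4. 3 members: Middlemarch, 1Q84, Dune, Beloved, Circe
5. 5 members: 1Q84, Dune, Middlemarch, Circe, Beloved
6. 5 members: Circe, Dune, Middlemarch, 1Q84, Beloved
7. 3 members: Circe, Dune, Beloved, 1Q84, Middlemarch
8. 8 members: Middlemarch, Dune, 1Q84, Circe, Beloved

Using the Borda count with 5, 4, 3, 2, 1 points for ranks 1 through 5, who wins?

1Q84

Beloved: 7·1 + 8·4 + 6·3 + 3·2 + 5·1 + 5·1 + 3·3 + 8·1 = 90
1Q84: 7·4 + 8·3 + 6·5 + 3·4 + 5·5 + 5·2 + 3·2 + 8·3 = 159
Circe: 7·3 + 8·1 + 6·4 + 3·1 + 5·2 + 5·5 + 3·5 + 8·2 = 122
Dune: 7·2 + 8·5 + 6·1 + 3·3 + 5·4 + 5·4 + 3·4 + 8·4 = 153
Middlemarch: 7·5 + 8·2 + 6·2 + 3·5 + 5·3 + 5·3 + 3·1 + 8·5 = 151
1Q84 has the highest Borda score (159).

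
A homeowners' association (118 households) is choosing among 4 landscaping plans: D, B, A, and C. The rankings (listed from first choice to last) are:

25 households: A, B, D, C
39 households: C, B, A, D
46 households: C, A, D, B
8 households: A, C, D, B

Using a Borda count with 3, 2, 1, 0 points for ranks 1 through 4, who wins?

D: 25·1 + 39·0 + 46·1 + 8·1 = 79
B: 25·2 + 39·2 + 46·0 + 8·0 = 128
A: 25·3 + 39·1 + 46·2 + 8·3 = 230
C: 25·0 + 39·3 + 46·3 + 8·2 = 271
C has the highest Borda score (271).

C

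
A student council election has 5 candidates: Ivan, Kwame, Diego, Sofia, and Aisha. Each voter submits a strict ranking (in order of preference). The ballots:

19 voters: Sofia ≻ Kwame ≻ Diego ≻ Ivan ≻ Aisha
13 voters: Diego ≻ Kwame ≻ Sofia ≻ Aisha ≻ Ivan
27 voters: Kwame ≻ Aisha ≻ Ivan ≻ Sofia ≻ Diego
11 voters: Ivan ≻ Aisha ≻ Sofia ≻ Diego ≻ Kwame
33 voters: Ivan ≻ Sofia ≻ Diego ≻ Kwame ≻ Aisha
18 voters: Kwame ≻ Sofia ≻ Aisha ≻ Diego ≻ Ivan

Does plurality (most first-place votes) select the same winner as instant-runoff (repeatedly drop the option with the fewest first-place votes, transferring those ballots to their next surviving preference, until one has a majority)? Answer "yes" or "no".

yes

Plurality — first-place votes: Ivan 44, Kwame 45, Diego 13, Sofia 19, Aisha 0. Winner: Kwame.
Instant-runoff — R1 Ivan 44, Kwame 45, Diego 13, Sofia 19, Aisha 0 (Aisha out); R2 Ivan 44, Kwame 45, Diego 13, Sofia 19 (Diego out); R3 Ivan 44, Kwame 58, Sofia 19 (Sofia out); R4 Ivan 44, Kwame 77 (Kwame winner). Winner: Kwame.
The two methods agree.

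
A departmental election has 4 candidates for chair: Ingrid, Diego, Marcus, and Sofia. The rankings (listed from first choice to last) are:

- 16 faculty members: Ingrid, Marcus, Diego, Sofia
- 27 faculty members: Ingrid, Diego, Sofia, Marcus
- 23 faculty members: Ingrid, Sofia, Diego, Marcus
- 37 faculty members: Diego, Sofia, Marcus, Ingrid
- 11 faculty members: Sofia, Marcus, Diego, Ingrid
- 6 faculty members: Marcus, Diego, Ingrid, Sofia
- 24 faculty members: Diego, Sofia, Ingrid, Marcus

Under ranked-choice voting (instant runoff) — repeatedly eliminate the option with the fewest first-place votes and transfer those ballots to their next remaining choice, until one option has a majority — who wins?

Diego

Round 1: Ingrid 66, Diego 61, Marcus 6, Sofia 11. Eliminate Marcus.
Round 2: Ingrid 66, Diego 67, Sofia 11. Eliminate Sofia.
Round 3: Ingrid 66, Diego 78. Diego has a majority.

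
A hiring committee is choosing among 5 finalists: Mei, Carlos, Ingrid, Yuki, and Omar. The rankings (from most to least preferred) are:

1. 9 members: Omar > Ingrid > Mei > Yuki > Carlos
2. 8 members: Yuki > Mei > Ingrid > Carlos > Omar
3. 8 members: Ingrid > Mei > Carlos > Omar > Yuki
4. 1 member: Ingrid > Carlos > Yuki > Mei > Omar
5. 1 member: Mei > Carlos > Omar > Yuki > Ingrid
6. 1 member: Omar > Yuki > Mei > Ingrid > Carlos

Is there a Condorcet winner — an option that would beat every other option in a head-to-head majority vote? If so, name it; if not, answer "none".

Ingrid

Ingrid vs Mei: 18–10 for Ingrid.
Ingrid vs Carlos: 27–1 for Ingrid.
Ingrid vs Yuki: 18–10 for Ingrid.
Ingrid vs Omar: 17–11 for Ingrid.
Ingrid beats every other option head-to-head.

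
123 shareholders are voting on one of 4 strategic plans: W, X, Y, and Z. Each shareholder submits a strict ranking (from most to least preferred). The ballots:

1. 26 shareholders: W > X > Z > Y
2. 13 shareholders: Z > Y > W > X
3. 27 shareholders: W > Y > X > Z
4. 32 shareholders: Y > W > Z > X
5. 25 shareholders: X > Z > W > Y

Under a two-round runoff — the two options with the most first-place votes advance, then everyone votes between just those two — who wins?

W

Round 1 first-place votes: W 53, X 25, Y 32, Z 13.
W and Y advance.
Runoff: W is preferred to Y by 78 voters; Y by 45.
W wins the runoff.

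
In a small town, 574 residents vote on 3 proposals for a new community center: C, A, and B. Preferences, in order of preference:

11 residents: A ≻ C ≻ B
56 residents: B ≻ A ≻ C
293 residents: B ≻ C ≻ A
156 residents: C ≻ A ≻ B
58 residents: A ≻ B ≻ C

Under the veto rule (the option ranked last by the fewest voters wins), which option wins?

C

Last-place votes: C 114, A 293, B 167.
C is ranked last by the fewest voters, so C wins.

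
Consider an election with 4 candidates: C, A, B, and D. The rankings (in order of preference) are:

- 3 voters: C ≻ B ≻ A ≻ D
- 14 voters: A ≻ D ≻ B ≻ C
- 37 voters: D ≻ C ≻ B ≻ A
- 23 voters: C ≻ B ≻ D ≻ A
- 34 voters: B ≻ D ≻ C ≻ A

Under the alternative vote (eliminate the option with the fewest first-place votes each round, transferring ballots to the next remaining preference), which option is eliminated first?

Round 1: C 26, A 14, B 34, D 37. Eliminate A.

A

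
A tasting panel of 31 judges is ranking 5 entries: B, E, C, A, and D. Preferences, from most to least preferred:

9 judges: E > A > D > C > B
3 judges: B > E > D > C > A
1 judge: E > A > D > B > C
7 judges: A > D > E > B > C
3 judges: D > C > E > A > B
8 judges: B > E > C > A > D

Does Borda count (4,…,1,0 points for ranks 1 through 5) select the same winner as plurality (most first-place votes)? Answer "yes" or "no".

Borda — scores: B 52, E 93, C 37, A 69, D 59. Winner: E.
Plurality — first-place votes: B 11, E 10, C 0, A 7, D 3. Winner: B.
The two methods disagree.

no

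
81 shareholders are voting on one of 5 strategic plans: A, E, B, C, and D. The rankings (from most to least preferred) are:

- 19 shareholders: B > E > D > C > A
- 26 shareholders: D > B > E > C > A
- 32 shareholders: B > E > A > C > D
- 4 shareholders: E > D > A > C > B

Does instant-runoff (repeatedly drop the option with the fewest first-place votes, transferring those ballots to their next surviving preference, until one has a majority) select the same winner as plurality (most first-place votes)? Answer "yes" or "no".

Instant-runoff — R1 A 0, E 4, B 51, C 0, D 26 (B winner). Winner: B.
Plurality — first-place votes: A 0, E 4, B 51, C 0, D 26. Winner: B.
The two methods agree.

yes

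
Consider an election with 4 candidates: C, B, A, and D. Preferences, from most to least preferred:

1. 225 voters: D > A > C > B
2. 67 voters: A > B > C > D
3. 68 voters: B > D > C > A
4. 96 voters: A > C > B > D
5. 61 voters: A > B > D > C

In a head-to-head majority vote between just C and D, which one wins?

Voters preferring C to D: 163; preferring D to C: 354.
D wins the head-to-head.

D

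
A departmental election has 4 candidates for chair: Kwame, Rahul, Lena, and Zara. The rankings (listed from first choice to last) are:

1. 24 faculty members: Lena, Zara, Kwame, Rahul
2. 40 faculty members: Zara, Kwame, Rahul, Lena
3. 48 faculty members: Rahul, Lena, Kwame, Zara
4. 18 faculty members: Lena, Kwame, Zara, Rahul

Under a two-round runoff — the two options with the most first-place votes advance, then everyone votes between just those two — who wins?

Round 1 first-place votes: Kwame 0, Rahul 48, Lena 42, Zara 40.
Rahul and Lena advance.
Runoff: Rahul is preferred to Lena by 88 voters; Lena by 42.
Rahul wins the runoff.

Rahul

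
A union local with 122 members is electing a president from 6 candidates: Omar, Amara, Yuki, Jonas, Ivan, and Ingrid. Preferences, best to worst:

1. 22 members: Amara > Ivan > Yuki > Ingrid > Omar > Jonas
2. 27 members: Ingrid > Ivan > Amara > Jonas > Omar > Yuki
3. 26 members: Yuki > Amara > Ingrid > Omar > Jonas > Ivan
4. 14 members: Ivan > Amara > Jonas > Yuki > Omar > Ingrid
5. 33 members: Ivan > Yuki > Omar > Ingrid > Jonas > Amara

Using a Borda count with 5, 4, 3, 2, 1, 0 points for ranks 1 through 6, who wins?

Omar: 22·1 + 27·1 + 26·2 + 14·1 + 33·3 = 214
Amara: 22·5 + 27·3 + 26·4 + 14·4 + 33·0 = 351
Yuki: 22·3 + 27·0 + 26·5 + 14·2 + 33·4 = 356
Jonas: 22·0 + 27·2 + 26·1 + 14·3 + 33·1 = 155
Ivan: 22·4 + 27·4 + 26·0 + 14·5 + 33·5 = 431
Ingrid: 22·2 + 27·5 + 26·3 + 14·0 + 33·2 = 323
Ivan has the highest Borda score (431).

Ivan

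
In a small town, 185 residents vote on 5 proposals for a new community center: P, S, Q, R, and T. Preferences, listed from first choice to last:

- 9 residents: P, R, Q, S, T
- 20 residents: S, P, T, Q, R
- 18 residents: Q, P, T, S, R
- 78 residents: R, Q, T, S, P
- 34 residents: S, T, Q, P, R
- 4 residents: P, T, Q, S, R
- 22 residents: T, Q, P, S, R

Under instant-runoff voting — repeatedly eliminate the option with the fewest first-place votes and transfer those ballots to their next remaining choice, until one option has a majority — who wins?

S

Round 1: P 13, S 54, Q 18, R 78, T 22. Eliminate P.
Round 2: S 54, Q 18, R 87, T 26. Eliminate Q.
Round 3: S 54, R 87, T 44. Eliminate T.
Round 4: S 98, R 87. S has a majority.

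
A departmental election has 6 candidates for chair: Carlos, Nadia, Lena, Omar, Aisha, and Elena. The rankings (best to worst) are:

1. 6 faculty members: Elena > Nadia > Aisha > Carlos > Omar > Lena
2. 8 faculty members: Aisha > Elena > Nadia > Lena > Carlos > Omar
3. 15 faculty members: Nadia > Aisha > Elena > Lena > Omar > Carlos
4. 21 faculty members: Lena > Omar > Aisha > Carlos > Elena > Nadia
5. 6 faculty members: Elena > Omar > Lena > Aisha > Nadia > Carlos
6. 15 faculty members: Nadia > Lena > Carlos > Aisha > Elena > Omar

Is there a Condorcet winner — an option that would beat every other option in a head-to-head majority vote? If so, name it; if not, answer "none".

Checking pairwise contests:
Nadia beats Carlos 50–21.
Elena beats Nadia 41–30.
Nadia beats Lena 44–27.
Nadia beats Omar 44–27.
Nadia beats Aisha 36–35.
Carlos beats Elena 36–35.
Every option loses at least one head-to-head, so there is no Condorcet winner.

none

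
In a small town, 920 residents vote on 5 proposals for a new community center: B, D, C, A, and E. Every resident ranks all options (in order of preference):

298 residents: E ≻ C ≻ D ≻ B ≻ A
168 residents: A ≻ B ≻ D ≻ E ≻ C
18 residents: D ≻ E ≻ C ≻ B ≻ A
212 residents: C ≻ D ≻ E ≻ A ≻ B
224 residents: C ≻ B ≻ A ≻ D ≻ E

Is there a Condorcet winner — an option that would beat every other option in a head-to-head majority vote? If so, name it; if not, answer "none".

none

Checking pairwise contests:
D beats B 528–392.
C beats D 734–186.
E beats C 484–436.
B beats A 540–380.
D beats E 622–298.
Every option loses at least one head-to-head, so there is no Condorcet winner.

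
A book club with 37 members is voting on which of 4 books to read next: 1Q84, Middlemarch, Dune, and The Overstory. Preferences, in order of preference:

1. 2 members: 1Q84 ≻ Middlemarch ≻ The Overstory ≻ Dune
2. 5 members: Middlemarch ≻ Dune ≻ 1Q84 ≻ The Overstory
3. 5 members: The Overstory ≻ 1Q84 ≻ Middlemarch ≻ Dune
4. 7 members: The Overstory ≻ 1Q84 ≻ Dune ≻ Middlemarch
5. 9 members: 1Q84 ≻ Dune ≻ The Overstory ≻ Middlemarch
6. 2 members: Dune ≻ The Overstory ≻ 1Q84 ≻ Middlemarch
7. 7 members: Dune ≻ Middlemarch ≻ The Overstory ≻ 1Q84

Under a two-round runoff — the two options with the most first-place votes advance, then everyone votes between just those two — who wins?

Round 1 first-place votes: 1Q84 11, Middlemarch 5, Dune 9, The Overstory 12.
The Overstory and 1Q84 advance.
Runoff: The Overstory is preferred to 1Q84 by 21 voters; 1Q84 by 16.
The Overstory wins the runoff.

The Overstory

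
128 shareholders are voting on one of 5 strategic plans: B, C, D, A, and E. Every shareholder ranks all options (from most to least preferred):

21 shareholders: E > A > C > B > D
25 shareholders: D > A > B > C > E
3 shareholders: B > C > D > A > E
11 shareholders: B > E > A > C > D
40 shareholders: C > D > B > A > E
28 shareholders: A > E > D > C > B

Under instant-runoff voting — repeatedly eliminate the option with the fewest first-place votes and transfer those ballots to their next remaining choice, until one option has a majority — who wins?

Round 1: B 14, C 40, D 25, A 28, E 21. Eliminate B.
Round 2: C 43, D 25, A 28, E 32. Eliminate D.
Round 3: C 43, A 53, E 32. Eliminate E.
Round 4: C 43, A 85. A has a majority.

A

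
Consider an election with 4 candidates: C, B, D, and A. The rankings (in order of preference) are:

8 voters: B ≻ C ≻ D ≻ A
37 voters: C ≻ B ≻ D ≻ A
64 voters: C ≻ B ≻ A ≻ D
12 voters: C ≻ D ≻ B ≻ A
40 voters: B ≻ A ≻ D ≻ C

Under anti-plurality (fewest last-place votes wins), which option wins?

Last-place votes: C 40, B 0, D 64, A 57.
B is ranked last by the fewest voters, so B wins.

B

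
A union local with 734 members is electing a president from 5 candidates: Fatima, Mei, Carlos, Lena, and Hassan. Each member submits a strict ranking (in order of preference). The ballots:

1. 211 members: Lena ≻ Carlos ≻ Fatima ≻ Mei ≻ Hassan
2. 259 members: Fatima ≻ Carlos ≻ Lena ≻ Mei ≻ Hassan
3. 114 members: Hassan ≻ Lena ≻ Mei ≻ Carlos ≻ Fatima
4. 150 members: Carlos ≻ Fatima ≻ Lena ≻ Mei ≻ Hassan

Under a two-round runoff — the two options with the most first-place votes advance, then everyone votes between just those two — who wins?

Round 1 first-place votes: Fatima 259, Mei 0, Carlos 150, Lena 211, Hassan 114.
Fatima and Lena advance.
Runoff: Fatima is preferred to Lena by 409 voters; Lena by 325.
Fatima wins the runoff.

Fatima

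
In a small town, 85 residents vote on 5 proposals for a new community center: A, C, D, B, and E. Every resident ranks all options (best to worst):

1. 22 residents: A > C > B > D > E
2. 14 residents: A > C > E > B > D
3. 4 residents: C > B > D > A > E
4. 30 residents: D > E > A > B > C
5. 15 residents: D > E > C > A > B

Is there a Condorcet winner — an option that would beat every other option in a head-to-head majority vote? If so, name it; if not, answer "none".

D vs A: 49–36 for D.
D vs C: 45–40 for D.
D vs B: 45–40 for D.
D vs E: 71–14 for D.
D beats every other option head-to-head.

D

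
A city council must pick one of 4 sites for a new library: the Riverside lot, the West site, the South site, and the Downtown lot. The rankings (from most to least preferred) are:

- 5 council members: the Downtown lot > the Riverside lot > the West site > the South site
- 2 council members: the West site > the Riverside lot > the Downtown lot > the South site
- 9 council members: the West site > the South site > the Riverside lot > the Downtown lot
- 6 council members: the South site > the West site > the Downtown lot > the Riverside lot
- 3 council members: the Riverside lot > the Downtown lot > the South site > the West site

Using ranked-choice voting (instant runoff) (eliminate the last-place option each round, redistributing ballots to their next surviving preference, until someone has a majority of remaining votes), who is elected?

the West site

Round 1: the Riverside lot 3, the West site 11, the South site 6, the Downtown lot 5. Eliminate the Riverside lot.
Round 2: the West site 11, the South site 6, the Downtown lot 8. Eliminate the South site.
Round 3: the West site 17, the Downtown lot 8. The West site has a majority.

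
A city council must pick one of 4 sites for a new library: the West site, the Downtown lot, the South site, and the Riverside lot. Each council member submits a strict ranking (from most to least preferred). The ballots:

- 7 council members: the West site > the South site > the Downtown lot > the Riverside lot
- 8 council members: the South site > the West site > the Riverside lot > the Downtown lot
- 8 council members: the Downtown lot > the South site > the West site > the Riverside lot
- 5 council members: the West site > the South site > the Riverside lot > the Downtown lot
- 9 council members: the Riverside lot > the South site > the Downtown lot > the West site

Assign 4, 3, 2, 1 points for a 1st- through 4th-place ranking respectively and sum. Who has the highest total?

the South site

the West site: 7·4 + 8·3 + 8·2 + 5·4 + 9·1 = 97
the Downtown lot: 7·2 + 8·1 + 8·4 + 5·1 + 9·2 = 77
the South site: 7·3 + 8·4 + 8·3 + 5·3 + 9·3 = 119
the Riverside lot: 7·1 + 8·2 + 8·1 + 5·2 + 9·4 = 77
the South site has the highest Borda score (119).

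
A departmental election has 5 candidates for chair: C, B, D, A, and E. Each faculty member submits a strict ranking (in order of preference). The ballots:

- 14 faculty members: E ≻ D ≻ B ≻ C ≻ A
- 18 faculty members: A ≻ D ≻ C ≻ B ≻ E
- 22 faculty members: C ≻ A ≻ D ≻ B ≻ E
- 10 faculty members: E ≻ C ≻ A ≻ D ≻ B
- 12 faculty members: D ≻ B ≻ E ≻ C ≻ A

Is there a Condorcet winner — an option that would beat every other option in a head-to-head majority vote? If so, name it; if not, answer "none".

none

Checking pairwise contests:
D beats C 44–32.
C beats B 50–26.
A beats D 50–26.
C beats A 58–18.
C beats E 40–36.
Every option loses at least one head-to-head, so there is no Condorcet winner.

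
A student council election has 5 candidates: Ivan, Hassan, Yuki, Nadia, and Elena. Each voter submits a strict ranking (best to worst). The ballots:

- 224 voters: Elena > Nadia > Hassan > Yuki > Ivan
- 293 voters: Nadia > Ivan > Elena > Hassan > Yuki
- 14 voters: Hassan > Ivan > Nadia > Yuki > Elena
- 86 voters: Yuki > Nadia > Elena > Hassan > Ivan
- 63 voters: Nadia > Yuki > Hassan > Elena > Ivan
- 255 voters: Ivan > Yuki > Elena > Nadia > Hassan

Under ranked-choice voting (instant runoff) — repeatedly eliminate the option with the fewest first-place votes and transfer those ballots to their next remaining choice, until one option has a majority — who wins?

Round 1: Ivan 255, Hassan 14, Yuki 86, Nadia 356, Elena 224. Eliminate Hassan.
Round 2: Ivan 269, Yuki 86, Nadia 356, Elena 224. Eliminate Yuki.
Round 3: Ivan 269, Nadia 442, Elena 224. Eliminate Elena.
Round 4: Ivan 269, Nadia 666. Nadia has a majority.

Nadia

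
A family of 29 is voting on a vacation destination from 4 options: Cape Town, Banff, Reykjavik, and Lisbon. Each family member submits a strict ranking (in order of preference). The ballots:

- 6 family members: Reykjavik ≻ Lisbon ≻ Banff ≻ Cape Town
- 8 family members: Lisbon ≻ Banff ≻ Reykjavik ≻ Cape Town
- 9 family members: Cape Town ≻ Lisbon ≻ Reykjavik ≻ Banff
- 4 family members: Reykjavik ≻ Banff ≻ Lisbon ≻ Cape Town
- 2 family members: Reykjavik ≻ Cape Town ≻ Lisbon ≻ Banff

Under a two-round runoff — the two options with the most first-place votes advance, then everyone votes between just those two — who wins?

Round 1 first-place votes: Cape Town 9, Banff 0, Reykjavik 12, Lisbon 8.
Reykjavik and Cape Town advance.
Runoff: Reykjavik is preferred to Cape Town by 20 voters; Cape Town by 9.
Reykjavik wins the runoff.

Reykjavik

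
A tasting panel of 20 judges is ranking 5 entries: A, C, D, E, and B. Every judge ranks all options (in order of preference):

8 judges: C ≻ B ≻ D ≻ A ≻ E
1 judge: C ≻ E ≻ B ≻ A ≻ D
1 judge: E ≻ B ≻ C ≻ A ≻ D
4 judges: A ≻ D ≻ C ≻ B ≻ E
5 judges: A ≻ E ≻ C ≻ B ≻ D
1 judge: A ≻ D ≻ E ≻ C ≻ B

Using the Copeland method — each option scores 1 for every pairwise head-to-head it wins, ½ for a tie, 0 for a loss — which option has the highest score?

A: beats D and E; ties C and B → score 3.
C: beats D, E, and B; ties A → score 3.5.
D: beats E; loses to A, C, and B → score 1.
E: loses to A, C, D, and B → score 0.
B: beats D and E; ties A; loses to C → score 2.5.
C has the best pairwise record.

C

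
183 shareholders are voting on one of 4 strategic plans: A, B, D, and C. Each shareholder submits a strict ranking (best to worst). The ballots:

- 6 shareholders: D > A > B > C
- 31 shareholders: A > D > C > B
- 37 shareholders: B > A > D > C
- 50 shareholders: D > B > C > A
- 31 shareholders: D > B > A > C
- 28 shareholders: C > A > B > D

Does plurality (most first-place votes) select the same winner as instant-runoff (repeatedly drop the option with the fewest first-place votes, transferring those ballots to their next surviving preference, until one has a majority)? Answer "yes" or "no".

Plurality — first-place votes: A 31, B 37, D 87, C 28. Winner: D.
Instant-runoff — R1 A 31, B 37, D 87, C 28 (C out); R2 A 59, B 37, D 87 (B out); R3 A 96, D 87 (A winner). Winner: A.
The two methods disagree.

no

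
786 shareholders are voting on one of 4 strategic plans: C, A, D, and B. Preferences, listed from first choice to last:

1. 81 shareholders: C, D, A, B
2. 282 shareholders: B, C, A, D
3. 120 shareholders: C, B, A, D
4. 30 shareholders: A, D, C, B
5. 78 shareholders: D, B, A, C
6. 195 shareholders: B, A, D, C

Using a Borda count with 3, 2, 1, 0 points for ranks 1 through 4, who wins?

C: 81·3 + 282·2 + 120·3 + 30·1 + 78·0 + 195·0 = 1197
A: 81·1 + 282·1 + 120·1 + 30·3 + 78·1 + 195·2 = 1041
D: 81·2 + 282·0 + 120·0 + 30·2 + 78·3 + 195·1 = 651
B: 81·0 + 282·3 + 120·2 + 30·0 + 78·2 + 195·3 = 1827
B has the highest Borda score (1827).

B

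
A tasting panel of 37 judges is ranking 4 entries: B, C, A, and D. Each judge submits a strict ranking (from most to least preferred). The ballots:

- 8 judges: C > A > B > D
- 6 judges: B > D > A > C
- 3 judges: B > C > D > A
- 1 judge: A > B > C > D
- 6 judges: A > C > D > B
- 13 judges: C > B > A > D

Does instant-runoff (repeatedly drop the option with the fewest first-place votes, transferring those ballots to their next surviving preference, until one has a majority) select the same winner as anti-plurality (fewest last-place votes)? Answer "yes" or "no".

no

Instant-runoff — R1 B 9, C 21, A 7, D 0 (C winner). Winner: C.
Anti-plurality — last-place votes: B 6, C 6, A 3, D 22. Winner: A.
The two methods disagree.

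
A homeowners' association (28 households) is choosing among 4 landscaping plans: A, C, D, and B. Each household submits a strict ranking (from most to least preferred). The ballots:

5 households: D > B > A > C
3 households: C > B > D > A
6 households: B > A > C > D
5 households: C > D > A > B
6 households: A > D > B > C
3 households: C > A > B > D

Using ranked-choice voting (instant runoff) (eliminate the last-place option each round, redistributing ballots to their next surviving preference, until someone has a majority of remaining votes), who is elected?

B

Round 1: A 6, C 11, D 5, B 6. Eliminate D.
Round 2: A 6, C 11, B 11. Eliminate A.
Round 3: C 11, B 17. B has a majority.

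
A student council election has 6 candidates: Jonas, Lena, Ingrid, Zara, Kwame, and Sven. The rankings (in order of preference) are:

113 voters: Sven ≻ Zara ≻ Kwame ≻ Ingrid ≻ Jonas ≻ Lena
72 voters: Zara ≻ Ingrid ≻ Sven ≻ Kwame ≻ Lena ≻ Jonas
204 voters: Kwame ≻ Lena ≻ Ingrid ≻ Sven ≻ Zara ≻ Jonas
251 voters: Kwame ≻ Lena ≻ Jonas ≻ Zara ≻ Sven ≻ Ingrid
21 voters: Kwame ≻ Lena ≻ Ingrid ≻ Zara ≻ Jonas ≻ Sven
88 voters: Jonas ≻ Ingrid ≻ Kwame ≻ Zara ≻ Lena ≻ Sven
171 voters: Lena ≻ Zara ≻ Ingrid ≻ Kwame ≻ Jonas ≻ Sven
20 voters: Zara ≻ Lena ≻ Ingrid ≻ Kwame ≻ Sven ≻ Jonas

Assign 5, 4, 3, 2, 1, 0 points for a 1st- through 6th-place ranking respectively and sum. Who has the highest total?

Kwame

Jonas: 113·1 + 72·0 + 204·0 + 251·3 + 21·1 + 88·5 + 171·1 + 20·0 = 1498
Lena: 113·0 + 72·1 + 204·4 + 251·4 + 21·4 + 88·1 + 171·5 + 20·4 = 2999
Ingrid: 113·2 + 72·4 + 204·3 + 251·0 + 21·3 + 88·4 + 171·3 + 20·3 = 2114
Zara: 113·4 + 72·5 + 204·1 + 251·2 + 21·2 + 88·2 + 171·4 + 20·5 = 2520
Kwame: 113·3 + 72·2 + 204·5 + 251·5 + 21·5 + 88·3 + 171·2 + 20·2 = 3509
Sven: 113·5 + 72·3 + 204·2 + 251·1 + 21·0 + 88·0 + 171·0 + 20·1 = 1460
Kwame has the highest Borda score (3509).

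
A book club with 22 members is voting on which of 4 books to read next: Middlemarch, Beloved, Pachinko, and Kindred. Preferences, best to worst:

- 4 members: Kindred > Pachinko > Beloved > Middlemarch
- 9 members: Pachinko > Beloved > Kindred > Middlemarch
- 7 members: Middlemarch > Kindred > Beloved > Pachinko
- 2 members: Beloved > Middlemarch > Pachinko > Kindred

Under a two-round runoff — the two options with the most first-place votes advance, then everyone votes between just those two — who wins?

Pachinko

Round 1 first-place votes: Middlemarch 7, Beloved 2, Pachinko 9, Kindred 4.
Pachinko and Middlemarch advance.
Runoff: Pachinko is preferred to Middlemarch by 13 voters; Middlemarch by 9.
Pachinko wins the runoff.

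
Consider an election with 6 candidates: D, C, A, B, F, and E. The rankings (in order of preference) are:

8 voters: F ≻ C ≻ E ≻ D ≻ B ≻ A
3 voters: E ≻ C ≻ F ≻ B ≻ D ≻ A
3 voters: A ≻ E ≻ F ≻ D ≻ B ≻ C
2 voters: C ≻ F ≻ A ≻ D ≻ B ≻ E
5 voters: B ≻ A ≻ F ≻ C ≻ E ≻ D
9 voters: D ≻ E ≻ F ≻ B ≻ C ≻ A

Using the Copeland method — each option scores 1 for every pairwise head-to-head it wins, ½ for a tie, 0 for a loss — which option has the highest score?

D: beats A and B; loses to C, F, and E → score 2.
C: beats D and A; ties E; loses to B and F → score 2.5.
A: loses to D, C, B, F, and E → score 0.
B: beats C and A; loses to D, F, and E → score 2.
F: beats D, C, A, and B; ties E → score 4.5.
E: beats D, A, and B; ties C and F → score 4.
F has the best pairwise record.

F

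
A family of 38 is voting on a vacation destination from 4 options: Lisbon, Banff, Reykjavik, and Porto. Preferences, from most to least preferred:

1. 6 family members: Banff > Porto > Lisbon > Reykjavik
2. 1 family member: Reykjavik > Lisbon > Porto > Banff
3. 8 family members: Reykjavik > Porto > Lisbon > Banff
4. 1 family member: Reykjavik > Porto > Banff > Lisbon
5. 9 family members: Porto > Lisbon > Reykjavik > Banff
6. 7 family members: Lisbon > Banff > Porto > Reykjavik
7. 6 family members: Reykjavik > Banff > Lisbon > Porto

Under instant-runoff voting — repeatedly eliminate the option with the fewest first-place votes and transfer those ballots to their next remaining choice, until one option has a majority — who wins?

Round 1: Lisbon 7, Banff 6, Reykjavik 16, Porto 9. Eliminate Banff.
Round 2: Lisbon 7, Reykjavik 16, Porto 15. Eliminate Lisbon.
Round 3: Reykjavik 16, Porto 22. Porto has a majority.

Porto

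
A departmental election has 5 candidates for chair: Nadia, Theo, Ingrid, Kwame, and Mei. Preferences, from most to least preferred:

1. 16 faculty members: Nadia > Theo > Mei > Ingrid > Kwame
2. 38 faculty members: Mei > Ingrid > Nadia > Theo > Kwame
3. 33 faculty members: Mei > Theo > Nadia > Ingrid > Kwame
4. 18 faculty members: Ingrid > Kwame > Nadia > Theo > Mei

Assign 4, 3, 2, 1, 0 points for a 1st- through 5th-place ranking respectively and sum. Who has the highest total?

Nadia: 16·4 + 38·2 + 33·2 + 18·2 = 242
Theo: 16·3 + 38·1 + 33·3 + 18·1 = 203
Ingrid: 16·1 + 38·3 + 33·1 + 18·4 = 235
Kwame: 16·0 + 38·0 + 33·0 + 18·3 = 54
Mei: 16·2 + 38·4 + 33·4 + 18·0 = 316
Mei has the highest Borda score (316).

Mei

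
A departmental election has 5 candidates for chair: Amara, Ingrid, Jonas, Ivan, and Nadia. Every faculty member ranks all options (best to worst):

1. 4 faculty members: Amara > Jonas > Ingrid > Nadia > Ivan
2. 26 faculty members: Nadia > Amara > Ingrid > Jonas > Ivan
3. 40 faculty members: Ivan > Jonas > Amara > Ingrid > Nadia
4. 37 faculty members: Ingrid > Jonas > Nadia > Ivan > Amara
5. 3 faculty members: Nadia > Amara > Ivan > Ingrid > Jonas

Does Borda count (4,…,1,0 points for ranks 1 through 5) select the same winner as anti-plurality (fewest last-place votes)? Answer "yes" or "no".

no

Borda — scores: Amara 183, Ingrid 251, Jonas 269, Ivan 203, Nadia 194. Winner: Jonas.
Anti-plurality — last-place votes: Amara 37, Ingrid 0, Jonas 3, Ivan 30, Nadia 40. Winner: Ingrid.
The two methods disagree.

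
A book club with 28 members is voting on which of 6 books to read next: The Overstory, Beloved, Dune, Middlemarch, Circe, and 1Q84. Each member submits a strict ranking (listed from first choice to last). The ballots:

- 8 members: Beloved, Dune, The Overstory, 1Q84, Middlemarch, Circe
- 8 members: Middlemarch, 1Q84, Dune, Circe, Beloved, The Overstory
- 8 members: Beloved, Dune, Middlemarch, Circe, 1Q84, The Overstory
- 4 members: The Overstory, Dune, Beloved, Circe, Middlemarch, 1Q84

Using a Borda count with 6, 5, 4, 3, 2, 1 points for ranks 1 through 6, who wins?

The Overstory: 8·4 + 8·1 + 8·1 + 4·6 = 72
Beloved: 8·6 + 8·2 + 8·6 + 4·4 = 128
Dune: 8·5 + 8·4 + 8·5 + 4·5 = 132
Middlemarch: 8·2 + 8·6 + 8·4 + 4·2 = 104
Circe: 8·1 + 8·3 + 8·3 + 4·3 = 68
1Q84: 8·3 + 8·5 + 8·2 + 4·1 = 84
Dune has the highest Borda score (132).

Dune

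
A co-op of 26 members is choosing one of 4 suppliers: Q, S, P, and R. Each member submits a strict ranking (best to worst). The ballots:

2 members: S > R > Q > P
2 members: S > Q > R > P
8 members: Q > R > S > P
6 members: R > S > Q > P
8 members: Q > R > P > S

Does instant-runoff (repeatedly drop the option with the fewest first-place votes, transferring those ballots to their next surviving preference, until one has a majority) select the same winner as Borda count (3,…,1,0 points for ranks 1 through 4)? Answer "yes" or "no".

Instant-runoff — R1 Q 16, S 4, P 0, R 6 (Q winner). Winner: Q.
Borda — scores: Q 60, S 32, P 8, R 56. Winner: Q.
The two methods agree.

yes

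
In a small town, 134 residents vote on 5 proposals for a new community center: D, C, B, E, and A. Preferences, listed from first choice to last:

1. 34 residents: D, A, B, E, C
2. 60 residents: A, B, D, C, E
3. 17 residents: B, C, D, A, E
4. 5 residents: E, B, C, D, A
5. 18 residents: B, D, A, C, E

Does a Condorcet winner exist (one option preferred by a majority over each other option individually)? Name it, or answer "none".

none

Checking pairwise contests:
B beats D 100–34.
D beats C 112–22.
A beats B 94–40.
D beats E 129–5.
D beats A 74–60.
Every option loses at least one head-to-head, so there is no Condorcet winner.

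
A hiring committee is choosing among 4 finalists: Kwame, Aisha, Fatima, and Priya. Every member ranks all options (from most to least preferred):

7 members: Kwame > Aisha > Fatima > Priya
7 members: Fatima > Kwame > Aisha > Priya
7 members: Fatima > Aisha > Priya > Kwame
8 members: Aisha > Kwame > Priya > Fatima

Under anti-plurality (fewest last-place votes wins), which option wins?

Aisha

Last-place votes: Kwame 7, Aisha 0, Fatima 8, Priya 14.
Aisha is ranked last by the fewest voters, so Aisha wins.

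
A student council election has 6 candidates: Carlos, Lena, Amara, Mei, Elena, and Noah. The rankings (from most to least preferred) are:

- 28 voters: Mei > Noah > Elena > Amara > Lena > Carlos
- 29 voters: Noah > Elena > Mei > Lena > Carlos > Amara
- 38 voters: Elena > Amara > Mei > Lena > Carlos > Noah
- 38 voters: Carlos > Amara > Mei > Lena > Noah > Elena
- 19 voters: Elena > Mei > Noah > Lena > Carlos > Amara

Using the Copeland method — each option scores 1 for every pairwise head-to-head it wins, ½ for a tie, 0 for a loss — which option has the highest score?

Carlos: beats Amara; ties Noah; loses to Lena, Mei, and Elena → score 1.5.
Lena: beats Carlos; ties Noah; loses to Amara, Mei, and Elena → score 1.5.
Amara: beats Lena; ties Mei and Noah; loses to Carlos and Elena → score 2.
Mei: beats Carlos, Lena, and Noah; ties Amara; loses to Elena → score 3.5.
Elena: beats Carlos, Lena, Amara, and Mei; loses to Noah → score 4.
Noah: beats Elena; ties Carlos, Lena, and Amara; loses to Mei → score 2.5.
Elena has the best pairwise record.

Elena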